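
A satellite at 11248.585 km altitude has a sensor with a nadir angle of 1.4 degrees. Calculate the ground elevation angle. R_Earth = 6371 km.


r = R_E + alt = 17619.5850 km
Law of sines in the satellite / Earth-center / ground-point triangle:
  sin(nadir)/R_E = sin(90 + el)/r  =>  cos(el) = (r/R_E)*sin(nadir)
cos(el) = (17619.5850 / 6371.0000) * sin(1.4 deg) = 0.06756943
el = arccos(0.06756943) = 86.1256 deg
(Earth-central angle = 90 - nadir - el = 2.4744 deg)

86.1256 degrees


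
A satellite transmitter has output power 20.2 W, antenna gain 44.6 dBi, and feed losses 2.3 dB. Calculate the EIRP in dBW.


Pt = 20.2 W = 13.0535 dBW
EIRP = Pt_dBW + Gt - losses = 13.0535 + 44.6 - 2.3 = 55.3535 dBW

55.3535 dBW


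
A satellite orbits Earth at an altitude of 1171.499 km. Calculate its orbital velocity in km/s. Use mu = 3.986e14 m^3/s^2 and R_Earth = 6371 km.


r = R_E + alt = 6371.0 + 1171.499 = 7542.4990 km = 7.542499e+06 m
v = sqrt(mu/r) = sqrt(3.986e14 / 7.542499e+06) = 7269.6084 m/s = 7.2696 km/s

7.2696 km/s


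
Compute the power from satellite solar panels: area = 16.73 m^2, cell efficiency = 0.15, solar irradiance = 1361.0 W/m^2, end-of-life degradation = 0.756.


P = area * eta * S * degradation
P = 16.73 * 0.15 * 1361.0 * 0.756
P = 2582.0647 W

2582.0647 W


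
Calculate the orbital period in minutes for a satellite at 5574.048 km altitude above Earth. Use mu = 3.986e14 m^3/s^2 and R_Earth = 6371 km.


r = 11945.0480 km = 1.1945048e+07 m
T = 2*pi*sqrt(r^3/mu) = 2*pi*sqrt(1.7043693e+21 / 3.986e14)
T = 12992.5103 s = 216.5418 min

216.5418 minutes


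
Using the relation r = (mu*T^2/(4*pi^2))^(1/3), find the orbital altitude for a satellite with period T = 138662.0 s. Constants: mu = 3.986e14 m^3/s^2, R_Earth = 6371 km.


T = 138662.0 s
r = (mu*T^2/(4*pi^2))^(1/3) = (3.986e14 * 138662.0^2 / (4*pi^2))^(1/3)
r = 5.7902524e+07 m = 57902.5236 km
alt = r - R_E = 57902.5236 - 6371 = 51531.5236 km

51531.5236 km


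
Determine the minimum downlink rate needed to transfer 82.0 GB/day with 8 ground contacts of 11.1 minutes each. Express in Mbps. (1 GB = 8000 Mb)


total contact time = 8 * 11.1 * 60 = 5328.0000 s
data = 82.0 GB = 656000.0000 Mb
rate = 656000.0000 / 5328.0000 = 123.1231 Mbps

123.1231 Mbps


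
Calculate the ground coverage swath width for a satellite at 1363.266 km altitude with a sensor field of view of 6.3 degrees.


FOV = 6.3 deg = 0.1099557 rad
swath = 2 * alt * tan(FOV/2) = 2 * 1363.266 * tan(0.05497787)
swath = 2 * 1363.266 * 0.05503333
swath = 150.0501 km

150.0501 km


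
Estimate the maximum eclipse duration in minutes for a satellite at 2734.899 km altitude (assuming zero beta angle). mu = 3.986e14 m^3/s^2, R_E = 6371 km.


r = 9105.8990 km
T = 144.1266 min
Eclipse fraction = arcsin(R_E/r)/pi = arcsin(6371.0000/9105.8990)/pi
= arcsin(0.6996563)/pi = 0.2466635
Eclipse duration = 0.2466635 * 144.1266 = 35.5508 min

35.5508 minutes


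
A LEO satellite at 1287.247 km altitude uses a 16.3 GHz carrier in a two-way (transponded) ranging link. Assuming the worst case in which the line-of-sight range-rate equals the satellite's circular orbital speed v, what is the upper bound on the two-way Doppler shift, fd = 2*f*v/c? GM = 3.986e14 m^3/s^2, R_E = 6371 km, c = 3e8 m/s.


r = 7.658247e+06 m
v = sqrt(mu/r) = 7214.4622 m/s (worst-case radial velocity)
f = 16.3 GHz = 1.63e+10 Hz
fd = 2*f*v/c = 2*1.63e+10*7214.4622/3.0e+08
fd = 783971.5594 Hz

783971.5594 Hz


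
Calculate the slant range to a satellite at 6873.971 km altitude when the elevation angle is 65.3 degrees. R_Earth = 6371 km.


h = 6873.971 km, el = 65.3 deg
d = -R_E*sin(el) + sqrt((R_E*sin(el))^2 + 2*R_E*h + h^2)
d = -6371.0000*sin(1.1397) + sqrt((6371.0000*0.9085082)^2 + 2*6371.0000*6873.971 + 6873.971^2)
d = 7186.5536 km

7186.5536 km


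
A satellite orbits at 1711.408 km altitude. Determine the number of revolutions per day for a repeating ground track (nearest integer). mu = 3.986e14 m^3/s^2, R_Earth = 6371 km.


r = 8.082408e+06 m
T = 2*pi*sqrt(r^3/mu) = 7231.3999 s = 120.5233 min
revs/day = 1440 / 120.5233 = 11.9479
Rounded: 12 revolutions per day

12 revolutions per day


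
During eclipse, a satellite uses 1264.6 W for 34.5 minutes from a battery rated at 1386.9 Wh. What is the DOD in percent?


E_used = P * t / 60 = 1264.6 * 34.5 / 60 = 727.1450 Wh
DOD = E_used / E_total * 100 = 727.1450 / 1386.9 * 100
DOD = 52.4295 %

52.4295 %


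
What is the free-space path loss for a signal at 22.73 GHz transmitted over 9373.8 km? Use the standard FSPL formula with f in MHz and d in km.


f = 22.73 GHz = 22730.0000 MHz
d = 9373.8 km
FSPL = 32.44 + 20*log10(22730.0000) + 20*log10(9373.8)
FSPL = 32.44 + 87.1320 + 79.4383
FSPL = 199.0103 dB

199.0103 dB


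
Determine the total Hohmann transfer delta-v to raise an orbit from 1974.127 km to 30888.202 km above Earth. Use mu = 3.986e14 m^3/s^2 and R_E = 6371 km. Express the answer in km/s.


r1 = 8345.1270 km = 8.345127e+06 m
r2 = 37259.2020 km = 3.7259202e+07 m
dv1 = sqrt(mu/r1)*(sqrt(2*r2/(r1+r2)) - 1) = 1923.2988 m/s
dv2 = sqrt(mu/r2)*(1 - sqrt(2*r1/(r1+r2))) = 1292.0824 m/s
total dv = |dv1| + |dv2| = 1923.2988 + 1292.0824 = 3215.3813 m/s = 3.2154 km/s

3.2154 km/s


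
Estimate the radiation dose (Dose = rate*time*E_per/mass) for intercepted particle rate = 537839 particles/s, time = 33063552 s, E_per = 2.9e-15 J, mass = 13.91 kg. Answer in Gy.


Total energy deposited = rate * time * E_per
  = 537839 * 33063552 * 2.9e-15 = 0.05157032 J
Dose = E_total / mass = 0.05157032 / 13.91
Dose = 0.003707427 Gy

0.0037 Gy


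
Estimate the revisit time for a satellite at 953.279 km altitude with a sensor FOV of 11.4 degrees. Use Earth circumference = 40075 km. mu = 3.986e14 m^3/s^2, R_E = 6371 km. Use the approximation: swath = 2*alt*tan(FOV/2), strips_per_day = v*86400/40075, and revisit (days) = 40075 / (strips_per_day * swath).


swath = 2*953.279*tan(0.09948377) = 190.2998 km
v = sqrt(mu/r) = 7377.1091 m/s = 7.3771 km/s
strips/day = v*86400/40075 = 7.3771*86400/40075 = 15.9047
coverage/day = strips * swath = 15.9047 * 190.2998 = 3026.6676 km
revisit = 40075 / 3026.6676 = 13.2406 days

13.2406 days


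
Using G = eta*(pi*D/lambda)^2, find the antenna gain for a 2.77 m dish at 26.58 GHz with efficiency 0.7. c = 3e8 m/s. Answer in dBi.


lambda = c/f = 3e8 / 2.658e+10 = 0.01128668 m
G = eta*(pi*D/lambda)^2 = 0.7*(pi*2.77/0.01128668)^2
G = 416125.9190 (linear)
G = 10*log10(416125.9190) = 56.1922 dBi

56.1922 dBi


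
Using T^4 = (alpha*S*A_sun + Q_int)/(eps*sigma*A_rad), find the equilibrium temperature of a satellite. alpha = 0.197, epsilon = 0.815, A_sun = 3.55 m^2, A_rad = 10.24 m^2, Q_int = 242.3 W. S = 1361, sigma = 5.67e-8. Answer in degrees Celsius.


Numerator = alpha*S*A_sun + Q_int = 0.197*1361*3.55 + 242.3 = 1194.1154 W
Denominator = eps*sigma*A_rad = 0.815*5.67e-8*10.24 = 4.7319552e-07 W/K^4
T^4 = 2.5235136e+09 K^4
T = 224.1307 K = -49.0193 C

-49.0193 degrees Celsius


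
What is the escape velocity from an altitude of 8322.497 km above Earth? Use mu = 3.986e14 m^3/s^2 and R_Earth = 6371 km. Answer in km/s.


r = 6371.0 + 8322.497 = 14693.4970 km = 1.4693497e+07 m
v_esc = sqrt(2*mu/r) = sqrt(2*3.986e14 / 1.4693497e+07)
v_esc = 7365.8193 m/s = 7.3658 km/s

7.3658 km/s


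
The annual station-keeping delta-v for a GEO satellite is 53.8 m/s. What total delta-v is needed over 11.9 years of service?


dV = rate * years = 53.8 * 11.9
dV = 640.2200 m/s

640.2200 m/s


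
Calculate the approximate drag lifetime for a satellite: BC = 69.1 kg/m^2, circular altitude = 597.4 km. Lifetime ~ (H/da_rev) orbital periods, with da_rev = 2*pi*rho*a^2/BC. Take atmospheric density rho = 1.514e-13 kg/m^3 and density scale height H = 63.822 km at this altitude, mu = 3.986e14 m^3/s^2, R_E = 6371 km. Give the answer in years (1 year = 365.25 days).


a = R_E + alt = 6968.4000 km = 6.9684e+06 m
da_rev = 2*pi*rho*a^2/BC = 2*pi*1.514e-13*(6.9684e+06)^2/69.1 = 0.668488346 m per revolution
N = H/da_rev = 63822.0000 m / 0.668488346 m = 95472.1206 revolutions
P = 2*pi*sqrt(a^3/mu) = 5789.0970 s
lifetime = N*P = 95472.1206 * 5789.0970 = 5.5269737e+08 s = 6396.9603 days
years = 6396.9603 / 365.25 = 17.5139 years

17.5139 years


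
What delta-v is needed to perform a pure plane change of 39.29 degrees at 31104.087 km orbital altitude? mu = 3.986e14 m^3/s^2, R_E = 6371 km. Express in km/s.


r = 37475.0870 km = 3.7475087e+07 m
V = sqrt(mu/r) = 3261.3494 m/s
di = 39.29 deg = 0.6857399 rad
dV = 2*V*sin(di/2) = 2*3261.3494*sin(0.3428699)
dV = 2192.8749 m/s = 2.1929 km/s

2.1929 km/s


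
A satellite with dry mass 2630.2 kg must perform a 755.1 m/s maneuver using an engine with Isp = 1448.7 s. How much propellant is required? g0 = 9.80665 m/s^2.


ve = Isp * g0 = 1448.7 * 9.80665 = 14206.893855 m/s
mass ratio = exp(dv/ve) = exp(755.1/14206.893855) = 1.05458809
m_prop = m_dry * (mr - 1) = 2630.2 * (1.05458809 - 1)
m_prop = 143.5776 kg

143.5776 kg


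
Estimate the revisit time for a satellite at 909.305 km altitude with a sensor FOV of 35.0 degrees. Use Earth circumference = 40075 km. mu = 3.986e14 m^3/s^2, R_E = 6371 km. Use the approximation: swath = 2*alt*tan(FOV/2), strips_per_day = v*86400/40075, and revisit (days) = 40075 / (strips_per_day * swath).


swath = 2*909.305*tan(0.3054326) = 573.4055 km
v = sqrt(mu/r) = 7399.3549 m/s = 7.3994 km/s
strips/day = v*86400/40075 = 7.3994*86400/40075 = 15.9527
coverage/day = strips * swath = 15.9527 * 573.4055 = 9147.3637 km
revisit = 40075 / 9147.3637 = 4.3810 days

4.3810 days


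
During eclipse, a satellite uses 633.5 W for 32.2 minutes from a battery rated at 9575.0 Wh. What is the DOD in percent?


E_used = P * t / 60 = 633.5 * 32.2 / 60 = 339.9783 Wh
DOD = E_used / E_total * 100 = 339.9783 / 9575.0 * 100
DOD = 3.5507 %

3.5507 %


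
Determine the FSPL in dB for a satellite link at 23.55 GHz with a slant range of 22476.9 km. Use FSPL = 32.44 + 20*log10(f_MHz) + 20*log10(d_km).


f = 23.55 GHz = 23550.0000 MHz
d = 22476.9 km
FSPL = 32.44 + 20*log10(23550.0000) + 20*log10(22476.9)
FSPL = 32.44 + 87.4398 + 87.0347
FSPL = 206.9145 dB

206.9145 dB


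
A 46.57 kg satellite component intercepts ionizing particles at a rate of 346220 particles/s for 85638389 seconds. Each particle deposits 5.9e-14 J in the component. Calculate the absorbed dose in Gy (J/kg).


Total energy deposited = rate * time * E_per
  = 346220 * 85638389 * 5.9e-14 = 1.7493 J
Dose = E_total / mass = 1.7493 / 46.57
Dose = 0.03756353 Gy

0.0376 Gy


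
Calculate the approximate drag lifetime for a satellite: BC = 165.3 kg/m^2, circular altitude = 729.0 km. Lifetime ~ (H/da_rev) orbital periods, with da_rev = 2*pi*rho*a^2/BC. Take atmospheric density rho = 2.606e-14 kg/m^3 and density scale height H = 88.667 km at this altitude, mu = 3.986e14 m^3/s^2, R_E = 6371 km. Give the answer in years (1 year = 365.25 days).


a = R_E + alt = 7100.0000 km = 7.1e+06 m
da_rev = 2*pi*rho*a^2/BC = 2*pi*2.606e-14*(7.1e+06)^2/165.3 = 0.0499342031 m per revolution
N = H/da_rev = 88667.0000 m / 0.0499342031 m = 1.7756767e+06 revolutions
P = 2*pi*sqrt(a^3/mu) = 5953.8617 s
lifetime = N*P = 1.7756767e+06 * 5953.8617 = 1.0572133e+10 s = 122362.6553 days
years = 122362.6553 / 365.25 = 335.0107 years

335.0107 years


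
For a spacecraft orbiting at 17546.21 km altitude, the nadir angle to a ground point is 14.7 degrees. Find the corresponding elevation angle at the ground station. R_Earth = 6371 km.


r = R_E + alt = 23917.2100 km
Law of sines in the satellite / Earth-center / ground-point triangle:
  sin(nadir)/R_E = sin(90 + el)/r  =>  cos(el) = (r/R_E)*sin(nadir)
cos(el) = (23917.2100 / 6371.0000) * sin(14.7 deg) = 0.9526263
el = arccos(0.9526263) = 17.7066 deg
(Earth-central angle = 90 - nadir - el = 57.5934 deg)

17.7066 degrees


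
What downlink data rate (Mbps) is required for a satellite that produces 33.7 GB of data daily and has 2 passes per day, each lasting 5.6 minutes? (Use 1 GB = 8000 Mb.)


total contact time = 2 * 5.6 * 60 = 672.0000 s
data = 33.7 GB = 269600.0000 Mb
rate = 269600.0000 / 672.0000 = 401.1905 Mbps

401.1905 Mbps


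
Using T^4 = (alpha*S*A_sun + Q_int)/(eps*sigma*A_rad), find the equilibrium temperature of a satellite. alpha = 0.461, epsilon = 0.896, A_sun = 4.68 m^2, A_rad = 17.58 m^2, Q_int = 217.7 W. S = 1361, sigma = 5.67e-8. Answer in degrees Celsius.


Numerator = alpha*S*A_sun + Q_int = 0.461*1361*4.68 + 217.7 = 3154.0303 W
Denominator = eps*sigma*A_rad = 0.896*5.67e-8*17.58 = 8.9312026e-07 W/K^4
T^4 = 3.5314732e+09 K^4
T = 243.7749 K = -29.3751 C

-29.3751 degrees Celsius


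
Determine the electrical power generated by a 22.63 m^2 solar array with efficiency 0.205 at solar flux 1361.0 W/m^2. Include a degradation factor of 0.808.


P = area * eta * S * degradation
P = 22.63 * 0.205 * 1361.0 * 0.808
P = 5101.6176 W

5101.6176 W


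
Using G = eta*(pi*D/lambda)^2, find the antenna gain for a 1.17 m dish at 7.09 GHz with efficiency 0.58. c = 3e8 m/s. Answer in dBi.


lambda = c/f = 3e8 / 7.09e+09 = 0.04231312 m
G = eta*(pi*D/lambda)^2 = 0.58*(pi*1.17/0.04231312)^2
G = 4376.7266 (linear)
G = 10*log10(4376.7266) = 36.4115 dBi

36.4115 dBi


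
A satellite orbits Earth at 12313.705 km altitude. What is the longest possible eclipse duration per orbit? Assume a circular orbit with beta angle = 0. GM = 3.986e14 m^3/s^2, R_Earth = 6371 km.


r = 18684.7050 km
T = 423.6326 min
Eclipse fraction = arcsin(R_E/r)/pi = arcsin(6371.0000/18684.7050)/pi
= arcsin(0.3409741)/pi = 0.1107568
Eclipse duration = 0.1107568 * 423.6326 = 46.9202 min

46.9202 minutes


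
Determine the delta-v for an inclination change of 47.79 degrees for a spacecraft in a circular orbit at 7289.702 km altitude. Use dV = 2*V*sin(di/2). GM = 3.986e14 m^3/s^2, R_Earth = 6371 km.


r = 13660.7020 km = 1.3660702e+07 m
V = sqrt(mu/r) = 5401.7209 m/s
di = 47.79 deg = 0.8340928 rad
dV = 2*V*sin(di/2) = 2*5401.7209*sin(0.4170464)
dV = 4376.0616 m/s = 4.3761 km/s

4.3761 km/s


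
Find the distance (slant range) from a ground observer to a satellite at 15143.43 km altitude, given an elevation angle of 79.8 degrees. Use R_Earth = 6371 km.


h = 15143.43 km, el = 79.8 deg
d = -R_E*sin(el) + sqrt((R_E*sin(el))^2 + 2*R_E*h + h^2)
d = -6371.0000*sin(1.3928) + sqrt((6371.0000*0.9841956)^2 + 2*6371.0000*15143.43 + 15143.43^2)
d = 15214.5181 km

15214.5181 km


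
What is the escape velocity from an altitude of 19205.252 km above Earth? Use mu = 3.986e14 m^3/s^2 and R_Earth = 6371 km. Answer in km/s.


r = 6371.0 + 19205.252 = 25576.2520 km = 2.5576252e+07 m
v_esc = sqrt(2*mu/r) = sqrt(2*3.986e14 / 2.5576252e+07)
v_esc = 5582.9687 m/s = 5.5830 km/s

5.5830 km/s


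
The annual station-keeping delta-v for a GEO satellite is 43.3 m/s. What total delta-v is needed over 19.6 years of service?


dV = rate * years = 43.3 * 19.6
dV = 848.6800 m/s

848.6800 m/s


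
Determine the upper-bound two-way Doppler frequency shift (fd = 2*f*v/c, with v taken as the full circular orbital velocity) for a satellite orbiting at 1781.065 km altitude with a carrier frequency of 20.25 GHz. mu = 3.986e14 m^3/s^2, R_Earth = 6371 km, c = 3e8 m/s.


r = 8.152065e+06 m
v = sqrt(mu/r) = 6992.5379 m/s (worst-case radial velocity)
f = 20.25 GHz = 2.025e+10 Hz
fd = 2*f*v/c = 2*2.025e+10*6992.5379/3.0e+08
fd = 943992.6194 Hz

943992.6194 Hz


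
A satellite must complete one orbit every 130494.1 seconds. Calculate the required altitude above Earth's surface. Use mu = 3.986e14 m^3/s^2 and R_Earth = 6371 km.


T = 130494.1 s
r = (mu*T^2/(4*pi^2))^(1/3) = (3.986e14 * 130494.1^2 / (4*pi^2))^(1/3)
r = 5.5605759e+07 m = 55605.7586 km
alt = r - R_E = 55605.7586 - 6371 = 49234.7586 km

49234.7586 km


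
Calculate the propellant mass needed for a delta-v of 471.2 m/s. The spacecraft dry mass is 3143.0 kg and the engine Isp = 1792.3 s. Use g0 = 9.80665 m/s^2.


ve = Isp * g0 = 1792.3 * 9.80665 = 17576.458795 m/s
mass ratio = exp(dv/ve) = exp(471.2/17576.458795) = 1.02717117
m_prop = m_dry * (mr - 1) = 3143.0 * (1.02717117 - 1)
m_prop = 85.3990 kg

85.3990 kg


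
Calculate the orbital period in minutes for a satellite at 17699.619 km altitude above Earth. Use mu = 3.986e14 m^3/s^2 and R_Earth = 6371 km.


r = 24070.6190 km = 2.4070619e+07 m
T = 2*pi*sqrt(r^3/mu) = 2*pi*sqrt(1.3946389e+22 / 3.986e14)
T = 37165.6822 s = 619.4280 min

619.4280 minutes


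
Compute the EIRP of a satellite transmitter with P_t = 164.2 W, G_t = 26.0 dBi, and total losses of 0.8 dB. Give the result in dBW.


Pt = 164.2 W = 22.1537 dBW
EIRP = Pt_dBW + Gt - losses = 22.1537 + 26.0 - 0.8 = 47.3537 dBW

47.3537 dBW


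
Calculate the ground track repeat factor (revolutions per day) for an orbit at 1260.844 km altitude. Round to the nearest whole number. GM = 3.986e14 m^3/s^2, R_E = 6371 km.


r = 7.631844e+06 m
T = 2*pi*sqrt(r^3/mu) = 6635.2218 s = 110.5870 min
revs/day = 1440 / 110.5870 = 13.0214
Rounded: 13 revolutions per day

13 revolutions per day


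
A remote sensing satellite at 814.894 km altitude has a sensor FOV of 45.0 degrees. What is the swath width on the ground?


FOV = 45.0 deg = 0.7853982 rad
swath = 2 * alt * tan(FOV/2) = 2 * 814.894 * tan(0.3926991)
swath = 2 * 814.894 * 0.4142136
swath = 675.0803 km

675.0803 km


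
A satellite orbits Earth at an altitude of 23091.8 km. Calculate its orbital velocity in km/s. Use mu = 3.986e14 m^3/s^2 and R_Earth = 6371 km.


r = R_E + alt = 6371.0 + 23091.8 = 29462.8000 km = 2.94628e+07 m
v = sqrt(mu/r) = sqrt(3.986e14 / 2.94628e+07) = 3678.1686 m/s = 3.6782 km/s

3.6782 km/s


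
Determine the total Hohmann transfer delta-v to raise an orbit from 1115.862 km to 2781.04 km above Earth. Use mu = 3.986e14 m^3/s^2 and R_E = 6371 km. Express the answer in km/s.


r1 = 7486.8620 km = 7.486862e+06 m
r2 = 9152.0400 km = 9.15204e+06 m
dv1 = sqrt(mu/r1)*(sqrt(2*r2/(r1+r2)) - 1) = 356.4064 m/s
dv2 = sqrt(mu/r2)*(1 - sqrt(2*r1/(r1+r2))) = 338.9327 m/s
total dv = |dv1| + |dv2| = 356.4064 + 338.9327 = 695.3391 m/s = 0.6953391 km/s

0.6953 km/s


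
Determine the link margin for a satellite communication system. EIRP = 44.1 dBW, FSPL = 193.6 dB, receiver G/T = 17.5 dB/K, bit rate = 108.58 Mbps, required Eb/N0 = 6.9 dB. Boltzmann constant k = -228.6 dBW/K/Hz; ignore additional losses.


C/N0 = EIRP - FSPL + G/T - k = 44.1 - 193.6 + 17.5 - (-228.6)
C/N0 = 96.6000 dB-Hz
R_b = 108.58 Mbps = 1.0858e+08 bps -> 10*log10(R_b) = 80.3575 dB-Hz
Eb/N0 = C/N0 - 10*log10(R_b) = 96.6000 - 80.3575 = 16.2425 dB
Margin = Eb/N0 - Eb/N0_req = 16.2425 - 6.9 = 9.3425 dB (link closes)

9.3425 dB


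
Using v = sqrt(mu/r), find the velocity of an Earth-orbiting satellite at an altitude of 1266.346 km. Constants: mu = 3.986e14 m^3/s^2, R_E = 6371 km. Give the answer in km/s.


r = R_E + alt = 6371.0 + 1266.346 = 7637.3460 km = 7.637346e+06 m
v = sqrt(mu/r) = sqrt(3.986e14 / 7.637346e+06) = 7224.3273 m/s = 7.2243 km/s

7.2243 km/s


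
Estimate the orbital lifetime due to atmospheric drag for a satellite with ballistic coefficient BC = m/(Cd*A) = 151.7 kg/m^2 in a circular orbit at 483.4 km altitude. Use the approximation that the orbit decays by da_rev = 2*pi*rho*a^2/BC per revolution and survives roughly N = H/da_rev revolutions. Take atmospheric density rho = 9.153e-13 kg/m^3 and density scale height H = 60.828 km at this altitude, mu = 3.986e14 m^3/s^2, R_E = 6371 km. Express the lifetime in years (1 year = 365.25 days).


a = R_E + alt = 6854.4000 km = 6.8544e+06 m
da_rev = 2*pi*rho*a^2/BC = 2*pi*9.153e-13*(6.8544e+06)^2/151.7 = 1.781134 m per revolution
N = H/da_rev = 60828.0000 m / 1.781134 m = 34151.2731 revolutions
P = 2*pi*sqrt(a^3/mu) = 5647.6190 s
lifetime = N*P = 34151.2731 * 5647.6190 = 1.9287338e+08 s = 2232.3308 days
years = 2232.3308 / 365.25 = 6.1118 years

6.1118 years


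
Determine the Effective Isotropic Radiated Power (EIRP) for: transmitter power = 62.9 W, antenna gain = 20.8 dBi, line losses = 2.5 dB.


Pt = 62.9 W = 17.9865 dBW
EIRP = Pt_dBW + Gt - losses = 17.9865 + 20.8 - 2.5 = 36.2865 dBW

36.2865 dBW


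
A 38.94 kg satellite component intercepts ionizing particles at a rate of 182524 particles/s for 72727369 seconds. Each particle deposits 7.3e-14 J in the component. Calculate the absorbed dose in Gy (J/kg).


Total energy deposited = rate * time * E_per
  = 182524 * 72727369 * 7.3e-14 = 0.9690378 J
Dose = E_total / mass = 0.9690378 / 38.94
Dose = 0.02488541 Gy

0.0249 Gy


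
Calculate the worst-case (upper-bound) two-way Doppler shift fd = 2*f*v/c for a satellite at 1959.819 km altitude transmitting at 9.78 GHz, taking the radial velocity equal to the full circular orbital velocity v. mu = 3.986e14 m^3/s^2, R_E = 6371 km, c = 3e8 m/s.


r = 8.330819e+06 m
v = sqrt(mu/r) = 6917.1118 m/s (worst-case radial velocity)
f = 9.78 GHz = 9.78e+09 Hz
fd = 2*f*v/c = 2*9.78e+09*6917.1118/3.0e+08
fd = 450995.6921 Hz

450995.6921 Hz


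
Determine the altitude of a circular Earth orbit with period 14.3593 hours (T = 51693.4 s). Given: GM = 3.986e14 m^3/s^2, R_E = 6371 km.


T = 51693.4 s
r = (mu*T^2/(4*pi^2))^(1/3) = (3.986e14 * 51693.4^2 / (4*pi^2))^(1/3)
r = 2.9992724e+07 m = 29992.7245 km
alt = r - R_E = 29992.7245 - 6371 = 23621.7245 km

23621.7245 km


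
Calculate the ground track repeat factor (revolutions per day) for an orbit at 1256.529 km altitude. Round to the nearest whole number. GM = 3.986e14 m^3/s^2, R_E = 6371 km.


r = 7.627529e+06 m
T = 2*pi*sqrt(r^3/mu) = 6629.5954 s = 110.4933 min
revs/day = 1440 / 110.4933 = 13.0325
Rounded: 13 revolutions per day

13 revolutions per day


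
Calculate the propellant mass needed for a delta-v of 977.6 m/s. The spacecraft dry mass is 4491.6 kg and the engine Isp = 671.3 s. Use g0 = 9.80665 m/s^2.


ve = Isp * g0 = 671.3 * 9.80665 = 6583.204145 m/s
mass ratio = exp(dv/ve) = exp(977.6/6583.204145) = 1.16009177
m_prop = m_dry * (mr - 1) = 4491.6 * (1.16009177 - 1)
m_prop = 719.0682 kg

719.0682 kg


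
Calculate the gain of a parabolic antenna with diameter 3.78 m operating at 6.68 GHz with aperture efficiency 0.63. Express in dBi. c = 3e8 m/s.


lambda = c/f = 3e8 / 6.68e+09 = 0.04491018 m
G = eta*(pi*D/lambda)^2 = 0.63*(pi*3.78/0.04491018)^2
G = 44048.8232 (linear)
G = 10*log10(44048.8232) = 46.4393 dBi

46.4393 dBi


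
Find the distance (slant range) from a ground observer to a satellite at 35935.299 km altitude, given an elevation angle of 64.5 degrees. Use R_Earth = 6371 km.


h = 35935.299 km, el = 64.5 deg
d = -R_E*sin(el) + sqrt((R_E*sin(el))^2 + 2*R_E*h + h^2)
d = -6371.0000*sin(1.1257) + sqrt((6371.0000*0.9025853)^2 + 2*6371.0000*35935.299 + 35935.299^2)
d = 36466.9249 km

36466.9249 km


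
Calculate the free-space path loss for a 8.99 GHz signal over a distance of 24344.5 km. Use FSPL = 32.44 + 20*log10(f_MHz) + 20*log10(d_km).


f = 8.99 GHz = 8990.0000 MHz
d = 24344.5 km
FSPL = 32.44 + 20*log10(8990.0000) + 20*log10(24344.5)
FSPL = 32.44 + 79.0752 + 87.7280
FSPL = 199.2432 dB

199.2432 dB


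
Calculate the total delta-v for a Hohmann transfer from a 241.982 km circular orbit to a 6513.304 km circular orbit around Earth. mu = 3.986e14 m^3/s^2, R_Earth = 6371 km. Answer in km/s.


r1 = 6612.9820 km = 6.612982e+06 m
r2 = 12884.3040 km = 1.2884304e+07 m
dv1 = sqrt(mu/r1)*(sqrt(2*r2/(r1+r2)) - 1) = 1161.6921 m/s
dv2 = sqrt(mu/r2)*(1 - sqrt(2*r1/(r1+r2))) = 981.0449 m/s
total dv = |dv1| + |dv2| = 1161.6921 + 981.0449 = 2142.7370 m/s = 2.1427 km/s

2.1427 km/s


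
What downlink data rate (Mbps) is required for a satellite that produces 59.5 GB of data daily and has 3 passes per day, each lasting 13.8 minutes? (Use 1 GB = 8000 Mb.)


total contact time = 3 * 13.8 * 60 = 2484.0000 s
data = 59.5 GB = 476000.0000 Mb
rate = 476000.0000 / 2484.0000 = 191.6264 Mbps

191.6264 Mbps


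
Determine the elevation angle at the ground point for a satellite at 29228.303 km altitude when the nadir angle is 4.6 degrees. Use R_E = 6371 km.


r = R_E + alt = 35599.3030 km
Law of sines in the satellite / Earth-center / ground-point triangle:
  sin(nadir)/R_E = sin(90 + el)/r  =>  cos(el) = (r/R_E)*sin(nadir)
cos(el) = (35599.3030 / 6371.0000) * sin(4.6 deg) = 0.4481284
el = arccos(0.4481284) = 63.3763 deg
(Earth-central angle = 90 - nadir - el = 22.0237 deg)

63.3763 degrees


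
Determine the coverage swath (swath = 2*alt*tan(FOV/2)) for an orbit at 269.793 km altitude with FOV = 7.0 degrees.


FOV = 7.0 deg = 0.122173 rad
swath = 2 * alt * tan(FOV/2) = 2 * 269.793 * tan(0.06108652)
swath = 2 * 269.793 * 0.06116262
swath = 33.0025 km

33.0025 km


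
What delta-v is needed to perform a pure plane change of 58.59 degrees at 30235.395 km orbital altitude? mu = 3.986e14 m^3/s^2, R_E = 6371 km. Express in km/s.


r = 36606.3950 km = 3.6606395e+07 m
V = sqrt(mu/r) = 3299.8194 m/s
di = 58.59 deg = 1.0226 rad
dV = 2*V*sin(di/2) = 2*3299.8194*sin(0.5112942)
dV = 3229.2451 m/s = 3.2292 km/s

3.2292 km/s


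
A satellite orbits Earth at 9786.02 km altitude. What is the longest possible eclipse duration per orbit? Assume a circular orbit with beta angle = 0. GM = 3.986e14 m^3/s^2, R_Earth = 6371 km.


r = 16157.0200 km
T = 340.6449 min
Eclipse fraction = arcsin(R_E/r)/pi = arcsin(6371.0000/16157.0200)/pi
= arcsin(0.3943178)/pi = 0.1290191
Eclipse duration = 0.1290191 * 340.6449 = 43.9497 min

43.9497 minutes


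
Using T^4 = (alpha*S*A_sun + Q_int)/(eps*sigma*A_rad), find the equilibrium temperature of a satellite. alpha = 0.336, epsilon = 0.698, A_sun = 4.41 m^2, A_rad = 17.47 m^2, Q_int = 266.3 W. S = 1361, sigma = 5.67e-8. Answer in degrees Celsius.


Numerator = alpha*S*A_sun + Q_int = 0.336*1361*4.41 + 266.3 = 2282.9754 W
Denominator = eps*sigma*A_rad = 0.698*5.67e-8*17.47 = 6.914032e-07 W/K^4
T^4 = 3.301945e+09 K^4
T = 239.7135 K = -33.4365 C

-33.4365 degrees Celsius


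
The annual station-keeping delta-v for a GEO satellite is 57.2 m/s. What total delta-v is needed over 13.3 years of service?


dV = rate * years = 57.2 * 13.3
dV = 760.7600 m/s

760.7600 m/s


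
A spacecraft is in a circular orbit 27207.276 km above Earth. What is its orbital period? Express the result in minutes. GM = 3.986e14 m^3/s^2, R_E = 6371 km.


r = 33578.2760 km = 3.3578276e+07 m
T = 2*pi*sqrt(r^3/mu) = 2*pi*sqrt(3.7859527e+22 / 3.986e14)
T = 61234.8718 s = 1020.5812 min

1020.5812 minutes


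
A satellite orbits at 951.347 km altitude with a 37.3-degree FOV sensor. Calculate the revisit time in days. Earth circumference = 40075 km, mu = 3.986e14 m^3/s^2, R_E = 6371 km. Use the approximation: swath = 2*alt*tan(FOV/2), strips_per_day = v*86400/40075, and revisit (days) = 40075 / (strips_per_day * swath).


swath = 2*951.347*tan(0.3255039) = 642.1763 km
v = sqrt(mu/r) = 7378.0823 m/s = 7.3781 km/s
strips/day = v*86400/40075 = 7.3781*86400/40075 = 15.9068
coverage/day = strips * swath = 15.9068 * 642.1763 = 10214.9906 km
revisit = 40075 / 10214.9906 = 3.9232 days

3.9232 days


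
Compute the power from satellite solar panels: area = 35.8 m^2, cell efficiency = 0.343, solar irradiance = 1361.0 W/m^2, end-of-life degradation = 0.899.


P = area * eta * S * degradation
P = 35.8 * 0.343 * 1361.0 * 0.899
P = 15024.3248 W

15024.3248 W


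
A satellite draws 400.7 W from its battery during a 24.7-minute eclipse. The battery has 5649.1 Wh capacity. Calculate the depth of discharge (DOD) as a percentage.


E_used = P * t / 60 = 400.7 * 24.7 / 60 = 164.9548 Wh
DOD = E_used / E_total * 100 = 164.9548 / 5649.1 * 100
DOD = 2.9200 %

2.9200 %


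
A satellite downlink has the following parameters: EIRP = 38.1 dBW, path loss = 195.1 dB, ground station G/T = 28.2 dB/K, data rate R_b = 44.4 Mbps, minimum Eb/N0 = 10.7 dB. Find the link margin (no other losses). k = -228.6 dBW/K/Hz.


C/N0 = EIRP - FSPL + G/T - k = 38.1 - 195.1 + 28.2 - (-228.6)
C/N0 = 99.8000 dB-Hz
R_b = 44.4 Mbps = 4.44e+07 bps -> 10*log10(R_b) = 76.4738 dB-Hz
Eb/N0 = C/N0 - 10*log10(R_b) = 99.8000 - 76.4738 = 23.3262 dB
Margin = Eb/N0 - Eb/N0_req = 23.3262 - 10.7 = 12.6262 dB (link closes)

12.6262 dB


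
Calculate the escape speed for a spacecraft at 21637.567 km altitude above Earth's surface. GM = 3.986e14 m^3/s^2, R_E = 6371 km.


r = 6371.0 + 21637.567 = 28008.5670 km = 2.8008567e+07 m
v_esc = sqrt(2*mu/r) = sqrt(2*3.986e14 / 2.8008567e+07)
v_esc = 5335.0464 m/s = 5.3350 km/s

5.3350 km/s


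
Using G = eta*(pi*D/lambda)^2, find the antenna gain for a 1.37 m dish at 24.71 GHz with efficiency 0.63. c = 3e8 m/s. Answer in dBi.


lambda = c/f = 3e8 / 2.471e+10 = 0.01214083 m
G = eta*(pi*D/lambda)^2 = 0.63*(pi*1.37/0.01214083)^2
G = 79174.3325 (linear)
G = 10*log10(79174.3325) = 48.9858 dBi

48.9858 dBi


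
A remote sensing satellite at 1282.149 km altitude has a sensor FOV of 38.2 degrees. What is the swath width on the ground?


FOV = 38.2 deg = 0.6667158 rad
swath = 2 * alt * tan(FOV/2) = 2 * 1282.149 * tan(0.3333579)
swath = 2 * 1282.149 * 0.346281
swath = 887.9678 km

887.9678 km


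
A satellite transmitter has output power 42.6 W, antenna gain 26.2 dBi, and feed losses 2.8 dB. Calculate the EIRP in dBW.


Pt = 42.6 W = 16.2941 dBW
EIRP = Pt_dBW + Gt - losses = 16.2941 + 26.2 - 2.8 = 39.6941 dBW

39.6941 dBW


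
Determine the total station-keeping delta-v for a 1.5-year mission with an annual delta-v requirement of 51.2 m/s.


dV = rate * years = 51.2 * 1.5
dV = 76.8000 m/s

76.8000 m/s


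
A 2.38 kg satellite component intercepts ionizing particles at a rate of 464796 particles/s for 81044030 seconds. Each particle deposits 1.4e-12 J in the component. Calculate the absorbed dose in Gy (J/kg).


Total energy deposited = rate * time * E_per
  = 464796 * 81044030 * 1.4e-12 = 52.7365 J
Dose = E_total / mass = 52.7365 / 2.38
Dose = 22.1582 Gy

22.1582 Gy


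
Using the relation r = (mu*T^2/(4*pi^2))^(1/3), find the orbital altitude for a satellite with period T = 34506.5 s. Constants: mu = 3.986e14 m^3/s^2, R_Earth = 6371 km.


T = 34506.5 s
r = (mu*T^2/(4*pi^2))^(1/3) = (3.986e14 * 34506.5^2 / (4*pi^2))^(1/3)
r = 2.2908314e+07 m = 22908.3140 km
alt = r - R_E = 22908.3140 - 6371 = 16537.3140 km

16537.3140 km


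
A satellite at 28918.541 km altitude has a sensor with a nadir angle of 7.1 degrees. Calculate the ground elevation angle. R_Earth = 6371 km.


r = R_E + alt = 35289.5410 km
Law of sines in the satellite / Earth-center / ground-point triangle:
  sin(nadir)/R_E = sin(90 + el)/r  =>  cos(el) = (r/R_E)*sin(nadir)
cos(el) = (35289.5410 / 6371.0000) * sin(7.1 deg) = 0.6846397
el = arccos(0.6846397) = 46.7927 deg
(Earth-central angle = 90 - nadir - el = 36.1073 deg)

46.7927 degrees


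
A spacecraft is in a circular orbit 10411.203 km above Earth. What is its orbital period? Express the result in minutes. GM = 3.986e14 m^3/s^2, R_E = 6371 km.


r = 16782.2030 km = 1.6782203e+07 m
T = 2*pi*sqrt(r^3/mu) = 2*pi*sqrt(4.7265789e+21 / 3.986e14)
T = 21636.3838 s = 360.6064 min

360.6064 minutes


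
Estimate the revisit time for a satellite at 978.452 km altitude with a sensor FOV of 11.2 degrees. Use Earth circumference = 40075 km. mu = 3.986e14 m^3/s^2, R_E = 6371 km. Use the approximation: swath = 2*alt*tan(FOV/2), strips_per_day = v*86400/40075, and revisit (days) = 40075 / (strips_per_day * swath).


swath = 2*978.452*tan(0.09773844) = 191.8761 km
v = sqrt(mu/r) = 7364.4644 m/s = 7.3645 km/s
strips/day = v*86400/40075 = 7.3645*86400/40075 = 15.8775
coverage/day = strips * swath = 15.8775 * 191.8761 = 3046.5078 km
revisit = 40075 / 3046.5078 = 13.1544 days

13.1544 days


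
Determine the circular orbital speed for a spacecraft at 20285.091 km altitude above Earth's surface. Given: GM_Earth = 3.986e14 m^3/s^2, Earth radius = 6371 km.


r = R_E + alt = 6371.0 + 20285.091 = 26656.0910 km = 2.6656091e+07 m
v = sqrt(mu/r) = sqrt(3.986e14 / 2.6656091e+07) = 3866.9666 m/s = 3.8670 km/s

3.8670 km/s


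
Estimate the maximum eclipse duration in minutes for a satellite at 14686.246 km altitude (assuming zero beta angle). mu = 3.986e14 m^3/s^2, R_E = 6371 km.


r = 21057.2460 km
T = 506.8300 min
Eclipse fraction = arcsin(R_E/r)/pi = arcsin(6371.0000/21057.2460)/pi
= arcsin(0.3025562)/pi = 0.09783999
Eclipse duration = 0.09783999 * 506.8300 = 49.5882 min

49.5882 minutes


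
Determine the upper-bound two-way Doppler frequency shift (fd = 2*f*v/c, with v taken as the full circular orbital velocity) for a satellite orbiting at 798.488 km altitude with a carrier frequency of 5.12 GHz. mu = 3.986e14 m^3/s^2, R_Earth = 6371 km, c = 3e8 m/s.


r = 7.169488e+06 m
v = sqrt(mu/r) = 7456.3207 m/s (worst-case radial velocity)
f = 5.12 GHz = 5.12e+09 Hz
fd = 2*f*v/c = 2*5.12e+09*7456.3207/3.0e+08
fd = 254509.0782 Hz

254509.0782 Hz


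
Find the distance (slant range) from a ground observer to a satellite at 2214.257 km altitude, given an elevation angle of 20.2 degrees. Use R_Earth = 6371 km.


h = 2214.257 km, el = 20.2 deg
d = -R_E*sin(el) + sqrt((R_E*sin(el))^2 + 2*R_E*h + h^2)
d = -6371.0000*sin(0.3525565) + sqrt((6371.0000*0.3452982)^2 + 2*6371.0000*2214.257 + 2214.257^2)
d = 3960.9926 km

3960.9926 km


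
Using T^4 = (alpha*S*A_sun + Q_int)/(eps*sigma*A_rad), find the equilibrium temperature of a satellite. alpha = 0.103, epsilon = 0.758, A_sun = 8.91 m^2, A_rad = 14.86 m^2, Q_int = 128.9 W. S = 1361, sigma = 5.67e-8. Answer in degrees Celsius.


Numerator = alpha*S*A_sun + Q_int = 0.103*1361*8.91 + 128.9 = 1377.9305 W
Denominator = eps*sigma*A_rad = 0.758*5.67e-8*14.86 = 6.38662e-07 W/K^4
T^4 = 2.157527e+09 K^4
T = 215.5207 K = -57.6293 C

-57.6293 degrees Celsius


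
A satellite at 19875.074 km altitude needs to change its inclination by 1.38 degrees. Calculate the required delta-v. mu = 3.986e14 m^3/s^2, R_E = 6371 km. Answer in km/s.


r = 26246.0740 km = 2.6246074e+07 m
V = sqrt(mu/r) = 3897.0544 m/s
di = 1.38 deg = 0.02408554 rad
dV = 2*V*sin(di/2) = 2*3897.0544*sin(0.01204277)
dV = 93.8604 m/s = 0.09386041 km/s

0.0939 km/s


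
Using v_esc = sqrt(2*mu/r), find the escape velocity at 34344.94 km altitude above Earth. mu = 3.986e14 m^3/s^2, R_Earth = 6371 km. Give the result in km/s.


r = 6371.0 + 34344.94 = 40715.9400 km = 4.071594e+07 m
v_esc = sqrt(2*mu/r) = sqrt(2*3.986e14 / 4.071594e+07)
v_esc = 4424.8791 m/s = 4.4249 km/s

4.4249 km/s


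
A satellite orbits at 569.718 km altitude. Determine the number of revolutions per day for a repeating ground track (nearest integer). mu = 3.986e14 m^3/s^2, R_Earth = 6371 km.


r = 6.940718e+06 m
T = 2*pi*sqrt(r^3/mu) = 5754.6355 s = 95.9106 min
revs/day = 1440 / 95.9106 = 15.0140
Rounded: 15 revolutions per day

15 revolutions per day


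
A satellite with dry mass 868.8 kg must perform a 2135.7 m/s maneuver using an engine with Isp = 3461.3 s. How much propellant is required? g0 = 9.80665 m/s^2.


ve = Isp * g0 = 3461.3 * 9.80665 = 33943.757645 m/s
mass ratio = exp(dv/ve) = exp(2135.7/33943.757645) = 1.06494035
m_prop = m_dry * (mr - 1) = 868.8 * (1.06494035 - 1)
m_prop = 56.4202 kg

56.4202 kg


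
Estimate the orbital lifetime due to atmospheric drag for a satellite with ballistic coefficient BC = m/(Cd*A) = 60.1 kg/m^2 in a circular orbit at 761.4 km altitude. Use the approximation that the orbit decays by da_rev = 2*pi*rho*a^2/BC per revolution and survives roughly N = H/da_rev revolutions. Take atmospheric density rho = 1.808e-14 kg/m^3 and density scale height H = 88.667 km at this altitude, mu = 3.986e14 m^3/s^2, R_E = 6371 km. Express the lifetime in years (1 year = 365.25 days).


a = R_E + alt = 7132.4000 km = 7.1324e+06 m
da_rev = 2*pi*rho*a^2/BC = 2*pi*1.808e-14*(7.1324e+06)^2/60.1 = 0.0961557379 m per revolution
N = H/da_rev = 88667.0000 m / 0.0961557379 m = 922118.6577 revolutions
P = 2*pi*sqrt(a^3/mu) = 5994.6628 s
lifetime = N*P = 922118.6577 * 5994.6628 = 5.5277904e+09 s = 63979.0556 days
years = 63979.0556 / 365.25 = 175.1651 years

175.1651 years


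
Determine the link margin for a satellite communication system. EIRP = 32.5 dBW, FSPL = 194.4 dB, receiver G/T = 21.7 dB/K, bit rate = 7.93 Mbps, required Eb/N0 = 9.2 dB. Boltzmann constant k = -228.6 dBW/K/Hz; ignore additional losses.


C/N0 = EIRP - FSPL + G/T - k = 32.5 - 194.4 + 21.7 - (-228.6)
C/N0 = 88.4000 dB-Hz
R_b = 7.93 Mbps = 7.93e+06 bps -> 10*log10(R_b) = 68.9927 dB-Hz
Eb/N0 = C/N0 - 10*log10(R_b) = 88.4000 - 68.9927 = 19.4073 dB
Margin = Eb/N0 - Eb/N0_req = 19.4073 - 9.2 = 10.2073 dB (link closes)

10.2073 dB


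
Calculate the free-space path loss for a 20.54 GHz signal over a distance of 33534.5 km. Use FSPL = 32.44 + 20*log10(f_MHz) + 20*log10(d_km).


f = 20.54 GHz = 20540.0000 MHz
d = 33534.5 km
FSPL = 32.44 + 20*log10(20540.0000) + 20*log10(33534.5)
FSPL = 32.44 + 86.2520 + 90.5098
FSPL = 209.2018 dB

209.2018 dB


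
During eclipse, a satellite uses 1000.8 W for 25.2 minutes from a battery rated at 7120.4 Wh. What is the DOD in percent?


E_used = P * t / 60 = 1000.8 * 25.2 / 60 = 420.3360 Wh
DOD = E_used / E_total * 100 = 420.3360 / 7120.4 * 100
DOD = 5.9033 %

5.9033 %


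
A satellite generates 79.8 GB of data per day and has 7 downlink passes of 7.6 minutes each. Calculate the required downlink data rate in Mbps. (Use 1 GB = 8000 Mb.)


total contact time = 7 * 7.6 * 60 = 3192.0000 s
data = 79.8 GB = 638400.0000 Mb
rate = 638400.0000 / 3192.0000 = 200.0000 Mbps

200.0000 Mbps


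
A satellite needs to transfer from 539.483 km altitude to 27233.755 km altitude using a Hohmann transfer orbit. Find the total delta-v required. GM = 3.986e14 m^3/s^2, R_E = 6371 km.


r1 = 6910.4830 km = 6.910483e+06 m
r2 = 33604.7550 km = 3.3604755e+07 m
dv1 = sqrt(mu/r1)*(sqrt(2*r2/(r1+r2)) - 1) = 2187.0745 m/s
dv2 = sqrt(mu/r2)*(1 - sqrt(2*r1/(r1+r2))) = 1432.5026 m/s
total dv = |dv1| + |dv2| = 2187.0745 + 1432.5026 = 3619.5770 m/s = 3.6196 km/s

3.6196 km/s


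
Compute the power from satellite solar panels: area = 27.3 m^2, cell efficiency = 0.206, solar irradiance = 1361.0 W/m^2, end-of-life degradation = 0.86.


P = area * eta * S * degradation
P = 27.3 * 0.206 * 1361.0 * 0.86
P = 6582.4329 W

6582.4329 W


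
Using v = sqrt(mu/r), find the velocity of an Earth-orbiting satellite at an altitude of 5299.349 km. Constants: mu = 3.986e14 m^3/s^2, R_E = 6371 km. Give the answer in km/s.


r = R_E + alt = 6371.0 + 5299.349 = 11670.3490 km = 1.1670349e+07 m
v = sqrt(mu/r) = sqrt(3.986e14 / 1.1670349e+07) = 5844.2223 m/s = 5.8442 km/s

5.8442 km/s


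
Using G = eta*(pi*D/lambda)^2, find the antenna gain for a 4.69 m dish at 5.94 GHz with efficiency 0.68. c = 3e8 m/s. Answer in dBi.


lambda = c/f = 3e8 / 5.94e+09 = 0.05050505 m
G = eta*(pi*D/lambda)^2 = 0.68*(pi*4.69/0.05050505)^2
G = 57874.1631 (linear)
G = 10*log10(57874.1631) = 47.6248 dBi

47.6248 dBi


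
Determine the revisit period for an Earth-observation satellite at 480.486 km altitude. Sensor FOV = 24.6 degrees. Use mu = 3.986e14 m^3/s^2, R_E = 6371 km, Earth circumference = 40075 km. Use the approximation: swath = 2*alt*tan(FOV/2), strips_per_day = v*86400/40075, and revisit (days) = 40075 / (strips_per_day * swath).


swath = 2*480.486*tan(0.2146755) = 209.5258 km
v = sqrt(mu/r) = 7627.3954 m/s = 7.6274 km/s
strips/day = v*86400/40075 = 7.6274*86400/40075 = 16.4443
coverage/day = strips * swath = 16.4443 * 209.5258 = 3445.5134 km
revisit = 40075 / 3445.5134 = 11.6311 days

11.6311 days


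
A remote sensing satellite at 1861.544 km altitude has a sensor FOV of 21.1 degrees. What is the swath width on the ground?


FOV = 21.1 deg = 0.3682645 rad
swath = 2 * alt * tan(FOV/2) = 2 * 1861.544 * tan(0.1841322)
swath = 2 * 1861.544 * 0.1862418
swath = 693.3947 km

693.3947 km


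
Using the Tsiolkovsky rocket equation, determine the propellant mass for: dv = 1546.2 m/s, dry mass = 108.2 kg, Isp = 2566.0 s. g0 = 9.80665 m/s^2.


ve = Isp * g0 = 2566.0 * 9.80665 = 25163.863900 m/s
mass ratio = exp(dv/ve) = exp(1546.2/25163.863900) = 1.06337228
m_prop = m_dry * (mr - 1) = 108.2 * (1.06337228 - 1)
m_prop = 6.8569 kg

6.8569 kg
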